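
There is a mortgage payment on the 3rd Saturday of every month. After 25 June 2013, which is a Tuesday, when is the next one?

20 July 2013

June 2013 starts on a Saturday; its first Saturday is the 1st, so the 3rd Saturday is the 15th — 15 June 2013.
That is not after 25 June 2013, so look at July 2013.
July 2013 starts on a Monday; its first Saturday is the 6th, so the 3rd Saturday is the 20th — 20 July 2013.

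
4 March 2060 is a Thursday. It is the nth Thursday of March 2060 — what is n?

Day 4 falls in week ⌈4/7⌉ of the month.
Days 1–7 hold the 1st Thursday, 8–14 the 2nd, 15–21 the 3rd, 22–28 the 4th, 29–31 the 5th.
4 is in the range for the 1st.

1st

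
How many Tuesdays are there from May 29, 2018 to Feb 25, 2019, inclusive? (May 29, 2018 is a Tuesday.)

39

May 29, 2018 is a Tuesday; the first Tuesday on or after it is May 29, 2018.
From May 29, 2018 to Feb 25, 2019: 2 + 30 + 31 + 31 + 30 + 31 + 30 + 31 + 31 + 25 = 272 days (rest of May, Jun, Jul, Aug, Sep, Oct, Nov, Dec, Jan, Feb).
272 ÷ 7 = 38 full weeks with remainder 6, so 38 more Tuesdays after the first → 39.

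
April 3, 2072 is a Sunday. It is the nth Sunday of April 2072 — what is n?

Day 3 falls in week ⌈3/7⌉ of the month.
Days 1–7 hold the 1st Sunday, 8–14 the 2nd, 15–21 the 3rd, 22–28 the 4th, 29–31 the 5th.
3 is in the range for the 1st.

1st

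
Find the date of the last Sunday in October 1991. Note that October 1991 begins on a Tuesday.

October 1991 begins on a Tuesday, so the first Sunday is October 6 (5 days later).
October 1991 has 31 days. Adding weeks: 6, 13, 20, 27 — the last one ≤ 31 is the 27th.

October 27, 1991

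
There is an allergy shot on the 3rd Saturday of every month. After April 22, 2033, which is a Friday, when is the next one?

April 2033 starts on a Friday; its first Saturday is the 2nd, so the 3rd Saturday is the 16th — April 16, 2033.
That is not after April 22, 2033, so look at May 2033.
May 2033 starts on a Sunday; its first Saturday is the 7th, so the 3rd Saturday is the 21st — May 21, 2033.

May 21, 2033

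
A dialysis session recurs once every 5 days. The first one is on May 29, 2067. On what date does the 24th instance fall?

September 21, 2067

The 24th occurrence is 23 intervals after the first: 23 × 5 = 115 days after May 29, 2067.
May has 31 days — 2 days to the end of May leaves 113.
June has 30 days (83 left).
July has 31 days (52 left).
August has 31 days (21 left).
21 days into September → September 21, 2067.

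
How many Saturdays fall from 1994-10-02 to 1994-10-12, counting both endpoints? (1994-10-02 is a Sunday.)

1

1994-10-02 is a Sunday; the first Saturday on or after it is 1994-10-08 (6 days later).
From 1994-10-08 to 1994-10-12 is 12 − 8 = 4 days.
4 ÷ 7 = 0 full weeks with remainder 4, so 0 more Saturdays after the first → 1.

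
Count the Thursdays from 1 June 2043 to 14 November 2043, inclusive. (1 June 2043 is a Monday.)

24

1 June 2043 is a Monday; the first Thursday on or after it is 4 June 2043 (3 days later).
From 4 June 2043 to 14 November 2043: 26 + 31 + 31 + 30 + 31 + 14 = 163 days (rest of June, July, August, September, October, November).
163 ÷ 7 = 23 full weeks with remainder 2, so 23 more Thursdays after the first → 24.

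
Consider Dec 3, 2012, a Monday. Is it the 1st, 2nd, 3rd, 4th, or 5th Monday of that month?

1st

Day 3 falls in week ⌈3/7⌉ of the month.
Days 1–7 hold the 1st Monday, 8–14 the 2nd, 15–21 the 3rd, 22–28 the 4th, 29–31 the 5th.
3 is in the range for the 1st.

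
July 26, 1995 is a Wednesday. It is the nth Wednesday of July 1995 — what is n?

Day 26 falls in week ⌈26/7⌉ of the month.
Days 1–7 hold the 1st Wednesday, 8–14 the 2nd, 15–21 the 3rd, 22–28 the 4th, 29–31 the 5th.
26 is in the range for the 4th.

4th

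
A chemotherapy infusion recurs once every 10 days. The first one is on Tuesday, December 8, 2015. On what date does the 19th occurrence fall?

The 19th occurrence is 18 intervals after the first: 18 × 10 = 180 days after December 8, 2015.
December has 31 days — 23 days to the end of December leaves 157.
January has 31 days (126 left).
February has 29 days (97 left).
March has 31 days (66 left).
April has 30 days (36 left).
May has 31 days (5 left).
5 days into June → June 5, 2016.

June 5, 2016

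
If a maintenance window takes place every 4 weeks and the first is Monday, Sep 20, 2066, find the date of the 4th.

The 4th occurrence is 3 intervals after the first: 3 × 28 = 84 days after Sep 20, 2066.
Sep has 30 days — 10 days to the end of Sep leaves 74.
Oct has 31 days (43 left).
Nov has 30 days (13 left).
13 days into Dec → Dec 13, 2066.

Dec 13, 2066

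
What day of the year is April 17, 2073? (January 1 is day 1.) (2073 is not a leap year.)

Days in months before April: 31 + 28 + 31 = 90.
Plus 17 days into April → day 107.

107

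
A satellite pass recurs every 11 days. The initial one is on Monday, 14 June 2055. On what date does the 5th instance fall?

28 July 2055

The 5th occurrence is 4 intervals after the first: 4 × 11 = 44 days after 14 June 2055.
June has 30 days — 16 days to the end of June leaves 28.
28 days into July → 28 July 2055.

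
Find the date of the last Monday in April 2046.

April 2046 begins on a Sunday, so the first Monday is April 2 (1 day later).
April 2046 has 30 days. Adding weeks: 2, 9, 16, 23, 30 — the last one ≤ 30 is the 30th.

30 April 2046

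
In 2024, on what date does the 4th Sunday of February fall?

February 25, 2024

February 2024 begins on a Thursday, so the first Sunday is February 4 (3 days later).
The 4th Sunday is 3 weeks later: 4 + 21 = 25.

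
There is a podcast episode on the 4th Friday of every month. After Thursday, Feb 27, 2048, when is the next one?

Feb 28, 2048

Feb 2048 starts on a Saturday; its first Friday is the 7th, so the 4th Friday is the 28th — Feb 28, 2048.
Feb 28, 2048 is after Feb 27, 2048, so that is the next one.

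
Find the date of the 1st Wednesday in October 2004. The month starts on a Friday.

2004-10-06

October 2004 begins on a Friday, so the first Wednesday is October 6 (5 days later).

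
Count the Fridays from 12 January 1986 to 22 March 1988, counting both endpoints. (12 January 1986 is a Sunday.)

12 January 1986 is a Sunday; the first Friday on or after it is 17 January 1986 (5 days later).
From 17 January 1986 to 22 March 1988: 348 + 365 + 82 = 795 days (rest of 1986, 1987, to 22 March 1988 in 1988).
795 ÷ 7 = 113 full weeks with remainder 4, so 113 more Fridays after the first → 114.

114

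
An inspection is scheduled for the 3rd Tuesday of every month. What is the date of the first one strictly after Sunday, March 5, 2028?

March 21, 2028

March 2028 starts on a Wednesday; its first Tuesday is the 7th, so the 3rd Tuesday is the 21st — March 21, 2028.
March 21, 2028 is after March 5, 2028, so that is the next one.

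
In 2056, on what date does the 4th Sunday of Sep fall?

Sep 2056 begins on a Friday, so the first Sunday is Sep 3 (2 days later).
The 4th Sunday is 3 weeks later: 3 + 21 = 24.

Sep 24, 2056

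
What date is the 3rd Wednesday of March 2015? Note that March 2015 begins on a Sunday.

2015-03-18

March 2015 begins on a Sunday, so the first Wednesday is March 4 (3 days later).
The 3rd Wednesday is 2 weeks later: 4 + 14 = 18.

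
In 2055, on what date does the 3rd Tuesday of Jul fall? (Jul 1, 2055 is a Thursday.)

Jul 2055 begins on a Thursday, so the first Tuesday is Jul 6 (5 days later).
The 3rd Tuesday is 2 weeks later: 6 + 14 = 20.

Jul 20, 2055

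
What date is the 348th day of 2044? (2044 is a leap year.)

January has 31 days (348 − 31 = 317 remain).
February has 29 days (317 − 29 = 288 remain).
March has 31 days (288 − 31 = 257 remain).
April has 30 days (257 − 30 = 227 remain).
May has 31 days (227 − 31 = 196 remain).
June has 30 days (196 − 30 = 166 remain).
July has 31 days (166 − 31 = 135 remain).
August has 31 days (135 − 31 = 104 remain).
September has 30 days (104 − 30 = 74 remain).
October has 31 days (74 − 31 = 43 remain).
November has 30 days (43 − 30 = 13 remain).
13 into December → December 13.

13 December 2044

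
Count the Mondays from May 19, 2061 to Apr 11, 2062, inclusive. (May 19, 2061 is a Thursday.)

May 19, 2061 is a Thursday; the first Monday on or after it is May 23, 2061 (4 days later).
From May 23, 2061 to Apr 11, 2062: 222 + 101 = 323 days (rest of 2061, to Apr 11, 2062 in 2062).
323 ÷ 7 = 46 full weeks with remainder 1, so 46 more Mondays after the first → 47.

47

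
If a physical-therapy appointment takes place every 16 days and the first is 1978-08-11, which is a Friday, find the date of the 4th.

The 4th occurrence is 3 intervals after the first: 3 × 16 = 48 days after 1978-08-11.
August has 31 days — 20 days to the end of August leaves 28.
28 days into September → 1978-09-28.

1978-09-28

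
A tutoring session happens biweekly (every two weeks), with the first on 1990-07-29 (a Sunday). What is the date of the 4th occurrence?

The 4th occurrence is 3 intervals after the first: 3 × 14 = 42 days after 1990-07-29.
July has 31 days — 2 days to the end of July leaves 40.
August has 31 days (9 left).
9 days into September → 1990-09-09.

1990-09-09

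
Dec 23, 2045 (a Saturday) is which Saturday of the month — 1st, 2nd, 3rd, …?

Day 23 falls in week ⌈23/7⌉ of the month.
Days 1–7 hold the 1st Saturday, 8–14 the 2nd, 15–21 the 3rd, 22–28 the 4th, 29–31 the 5th.
23 is in the range for the 4th.

4th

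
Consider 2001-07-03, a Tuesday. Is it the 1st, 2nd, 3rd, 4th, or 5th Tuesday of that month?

Day 3 falls in week ⌈3/7⌉ of the month.
Days 1–7 hold the 1st Tuesday, 8–14 the 2nd, 15–21 the 3rd, 22–28 the 4th, 29–31 the 5th.
3 is in the range for the 1st.

1st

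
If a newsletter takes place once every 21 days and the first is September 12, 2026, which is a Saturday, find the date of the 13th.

The 13th occurrence is 12 intervals after the first: 12 × 21 = 252 days after September 12, 2026.
September has 30 days — 18 days to the end of September leaves 234.
October has 31 days (203 left).
November has 30 days (173 left).
December has 31 days (142 left).
January has 31 days (111 left).
February has 28 days (83 left).
March has 31 days (52 left).
April has 30 days (22 left).
22 days into May → May 22, 2027.

May 22, 2027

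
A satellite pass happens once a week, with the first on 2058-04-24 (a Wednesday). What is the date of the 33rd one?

The 33rd occurrence is 32 intervals after the first: 32 × 7 = 224 days after 2058-04-24.
April has 30 days — 6 days to the end of April leaves 218.
May has 31 days (187 left).
June has 30 days (157 left).
July has 31 days (126 left).
August has 31 days (95 left).
September has 30 days (65 left).
October has 31 days (34 left).
November has 30 days (4 left).
4 days into December → 2058-12-04.

2058-12-04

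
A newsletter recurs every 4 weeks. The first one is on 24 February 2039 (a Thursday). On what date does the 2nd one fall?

24 March 2039

The 2nd occurrence is 1 interval after the first: 1 × 28 = 28 days after 24 February 2039.
February has 28 days — 4 days to the end of February leaves 24.
24 days into March → 24 March 2039.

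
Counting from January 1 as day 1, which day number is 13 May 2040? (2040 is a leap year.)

134

Days in months before May: 31 + 29 + 31 + 30 = 121.
Plus 13 days into May → day 134.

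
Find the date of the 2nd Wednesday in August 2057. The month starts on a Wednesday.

August 8, 2057

August 2057 begins on a Wednesday, so the first Wednesday is August 1.
The 2nd Wednesday is 1 weeks later: 1 + 7 = 8.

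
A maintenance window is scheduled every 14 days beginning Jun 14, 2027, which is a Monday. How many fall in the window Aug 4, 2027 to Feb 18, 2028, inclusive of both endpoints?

14

Occurrences land 14·i days after Jun 14, 2027 for i = 0, 1, 2, …
Aug 4, 2027 is 51 days after the start; 51 ÷ 14 = 3 remainder 9; since the remainder is 9, round up to i = 4. First occurrence in the window: #5 on Aug 9, 2027 (4×14 = 56 days in).
Feb 18, 2028 is 249 days after the start; 249 ÷ 14 = 17 remainder 11. Last occurrence in the window: #18 on Feb 7, 2028.
Occurrences #5 through #18: 14 in total.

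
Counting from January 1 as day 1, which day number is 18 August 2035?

230

Days in months before August: 31 + 28 + 31 + 30 + 31 + 30 + 31 = 212.
Plus 18 days into August → day 230.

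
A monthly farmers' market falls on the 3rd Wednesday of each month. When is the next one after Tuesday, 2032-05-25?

May 2032 starts on a Saturday; its first Wednesday is the 5th, so the 3rd Wednesday is the 19th — 2032-05-19.
That is not after 2032-05-25, so look at June 2032.
June 2032 starts on a Tuesday; its first Wednesday is the 2nd, so the 3rd Wednesday is the 16th — 2032-06-16.

2032-06-16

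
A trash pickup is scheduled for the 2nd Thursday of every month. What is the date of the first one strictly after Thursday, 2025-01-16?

2025-02-13

January 2025 starts on a Wednesday; its first Thursday is the 2nd, so the 2nd Thursday is the 9th — 2025-01-09.
That is not after 2025-01-16, so look at February 2025.
February 2025 starts on a Saturday; its first Thursday is the 6th, so the 2nd Thursday is the 13th — 2025-02-13.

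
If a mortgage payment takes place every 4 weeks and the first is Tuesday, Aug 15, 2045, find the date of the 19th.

The 19th occurrence is 18 intervals after the first: 18 × 28 = 504 days after Aug 15, 2045.
Aug has 31 days — 16 days to the end of Aug leaves 488.
From end of Aug to end of 2045 is 122 days (366 left).
2046 has 365 days (1 left).
1 day into Jan → Jan 1, 2047.

Jan 1, 2047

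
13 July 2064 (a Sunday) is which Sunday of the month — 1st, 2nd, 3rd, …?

2nd

Day 13 falls in week ⌈13/7⌉ of the month.
Days 1–7 hold the 1st Sunday, 8–14 the 2nd, 15–21 the 3rd, 22–28 the 4th, 29–31 the 5th.
13 is in the range for the 2nd.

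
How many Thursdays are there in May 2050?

4

1 May 2050 is a Sunday; the first Thursday on or after it is 5 May 2050 (4 days later).
From 5 May 2050 to 31 May 2050 is 31 − 5 = 26 days.
26 ÷ 7 = 3 full weeks with remainder 5, so 3 more Thursdays after the first → 4.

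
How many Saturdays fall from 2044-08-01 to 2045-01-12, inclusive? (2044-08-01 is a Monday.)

2044-08-01 is a Monday; the first Saturday on or after it is 2044-08-06 (5 days later).
From 2044-08-06 to 2045-01-12: 25 + 30 + 31 + 30 + 31 + 12 = 159 days (rest of August, September, October, November, December, January).
159 ÷ 7 = 22 full weeks with remainder 5, so 22 more Saturdays after the first → 23.

23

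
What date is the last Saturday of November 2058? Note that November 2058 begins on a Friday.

November 2058 begins on a Friday, so the first Saturday is November 2 (1 day later).
November 2058 has 30 days. Adding weeks: 2, 9, 16, 23, 30 — the last one ≤ 30 is the 30th.

2058-11-30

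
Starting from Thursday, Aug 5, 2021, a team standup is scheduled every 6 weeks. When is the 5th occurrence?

Jan 20, 2022

The 5th occurrence is 4 intervals after the first: 4 × 42 = 168 days after Aug 5, 2021.
Aug has 31 days — 26 days to the end of Aug leaves 142.
Sep has 30 days (112 left).
Oct has 31 days (81 left).
Nov has 30 days (51 left).
Dec has 31 days (20 left).
20 days into Jan → Jan 20, 2022.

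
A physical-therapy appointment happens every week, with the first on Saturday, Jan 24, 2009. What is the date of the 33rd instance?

The 33rd occurrence is 32 intervals after the first: 32 × 7 = 224 days after Jan 24, 2009.
Jan has 31 days — 7 days to the end of Jan leaves 217.
Feb has 28 days (189 left).
Mar has 31 days (158 left).
Apr has 30 days (128 left).
May has 31 days (97 left).
Jun has 30 days (67 left).
Jul has 31 days (36 left).
Aug has 31 days (5 left).
5 days into Sep → Sep 5, 2009.

Sep 5, 2009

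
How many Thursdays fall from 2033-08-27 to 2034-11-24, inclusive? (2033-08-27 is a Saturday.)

65

2033-08-27 is a Saturday; the first Thursday on or after it is 2033-09-01 (5 days later).
From 2033-09-01 to 2034-11-24: 121 + 328 = 449 days (rest of 2033, to 2034-11-24 in 2034).
449 ÷ 7 = 64 full weeks with remainder 1, so 64 more Thursdays after the first → 65.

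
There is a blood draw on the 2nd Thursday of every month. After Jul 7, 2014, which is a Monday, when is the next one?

Jul 10, 2014

Jul 2014 starts on a Tuesday; its first Thursday is the 3rd, so the 2nd Thursday is the 10th — Jul 10, 2014.
Jul 10, 2014 is after Jul 7, 2014, so that is the next one.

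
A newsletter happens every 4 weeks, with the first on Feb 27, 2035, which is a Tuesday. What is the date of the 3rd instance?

Apr 24, 2035

The 3rd occurrence is 2 intervals after the first: 2 × 28 = 56 days after Feb 27, 2035.
Feb has 28 days — 1 day to the end of Feb leaves 55.
Mar has 31 days (24 left).
24 days into Apr → Apr 24, 2035.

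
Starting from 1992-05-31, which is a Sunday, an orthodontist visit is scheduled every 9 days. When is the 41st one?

1993-05-26

The 41st occurrence is 40 intervals after the first: 40 × 9 = 360 days after 1992-05-31.
May has 31 days — 0 days to the end of May leaves 360.
June has 30 days (330 left).
July has 31 days (299 left).
August has 31 days (268 left).
September has 30 days (238 left).
October has 31 days (207 left).
November has 30 days (177 left).
December has 31 days (146 left).
January has 31 days (115 left).
February has 28 days (87 left).
March has 31 days (56 left).
April has 30 days (26 left).
26 days into May → 1993-05-26.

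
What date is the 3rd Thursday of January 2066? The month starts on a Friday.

21 January 2066

January 2066 begins on a Friday, so the first Thursday is January 7 (6 days later).
The 3rd Thursday is 2 weeks later: 7 + 14 = 21.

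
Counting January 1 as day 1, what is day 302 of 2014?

October 29, 2014

January has 31 days (302 − 31 = 271 remain).
February has 28 days (271 − 28 = 243 remain).
March has 31 days (243 − 31 = 212 remain).
April has 30 days (212 − 30 = 182 remain).
May has 31 days (182 − 31 = 151 remain).
June has 30 days (151 − 30 = 121 remain).
July has 31 days (121 − 31 = 90 remain).
August has 31 days (90 − 31 = 59 remain).
September has 30 days (59 − 30 = 29 remain).
29 into October → October 29.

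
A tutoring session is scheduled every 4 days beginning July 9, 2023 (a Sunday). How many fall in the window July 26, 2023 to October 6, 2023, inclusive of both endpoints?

18

Occurrences land 4·i days after July 9, 2023 for i = 0, 1, 2, …
July 26, 2023 is 17 days after the start; 17 ÷ 4 = 4 remainder 1; since the remainder is 1, round up to i = 5. First occurrence in the window: #6 on July 29, 2023 (5×4 = 20 days in).
October 6, 2023 is 89 days after the start; 89 ÷ 4 = 22 remainder 1. Last occurrence in the window: #23 on October 5, 2023.
Occurrences #6 through #23: 18 in total.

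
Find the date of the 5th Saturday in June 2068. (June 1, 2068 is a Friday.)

June 2068 begins on a Friday, so the first Saturday is June 2 (1 day later).
The 5th Saturday is 4 weeks later: 2 + 28 = 30.

2068-06-30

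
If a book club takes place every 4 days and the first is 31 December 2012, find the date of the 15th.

25 February 2013

The 15th occurrence is 14 intervals after the first: 14 × 4 = 56 days after 31 December 2012.
December has 31 days — 0 days to the end of December leaves 56.
January has 31 days (25 left).
25 days into February → 25 February 2013.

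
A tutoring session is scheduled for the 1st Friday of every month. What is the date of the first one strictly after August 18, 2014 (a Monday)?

August 2014 starts on a Friday, so its 1st Friday is August 1, 2014.
That is not after August 18, 2014, so look at September 2014.
September 2014 starts on a Monday, so its 1st Friday is September 5, 2014 (4 days in).

September 5, 2014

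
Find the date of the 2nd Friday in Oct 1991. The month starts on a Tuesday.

Oct 11, 1991

Oct 1991 begins on a Tuesday, so the first Friday is Oct 4 (3 days later).
The 2nd Friday is 1 weeks later: 4 + 7 = 11.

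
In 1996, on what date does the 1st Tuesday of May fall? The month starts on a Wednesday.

May 1996 begins on a Wednesday, so the first Tuesday is May 7 (6 days later).

May 7, 1996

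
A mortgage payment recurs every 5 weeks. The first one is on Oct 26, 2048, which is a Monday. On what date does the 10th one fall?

Sep 6, 2049

The 10th occurrence is 9 intervals after the first: 9 × 35 = 315 days after Oct 26, 2048.
Oct has 31 days — 5 days to the end of Oct leaves 310.
Nov has 30 days (280 left).
Dec has 31 days (249 left).
Jan has 31 days (218 left).
Feb has 28 days (190 left).
Mar has 31 days (159 left).
Apr has 30 days (129 left).
May has 31 days (98 left).
Jun has 30 days (68 left).
Jul has 31 days (37 left).
Aug has 31 days (6 left).
6 days into Sep → Sep 6, 2049.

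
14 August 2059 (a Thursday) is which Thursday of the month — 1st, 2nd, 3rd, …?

2nd

Day 14 falls in week ⌈14/7⌉ of the month.
Days 1–7 hold the 1st Thursday, 8–14 the 2nd, 15–21 the 3rd, 22–28 the 4th, 29–31 the 5th.
14 is in the range for the 2nd.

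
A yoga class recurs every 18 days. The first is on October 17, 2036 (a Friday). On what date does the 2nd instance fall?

The 2nd occurrence is 1 interval after the first: 1 × 18 = 18 days after October 17, 2036.
October has 31 days — 14 days to the end of October leaves 4.
4 days into November → November 4, 2036.

November 4, 2036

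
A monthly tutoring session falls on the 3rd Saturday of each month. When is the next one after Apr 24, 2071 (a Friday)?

May 16, 2071

Apr 2071 starts on a Wednesday; its first Saturday is the 4th, so the 3rd Saturday is the 18th — Apr 18, 2071.
That is not after Apr 24, 2071, so look at May 2071.
May 2071 starts on a Friday; its first Saturday is the 2nd, so the 3rd Saturday is the 16th — May 16, 2071.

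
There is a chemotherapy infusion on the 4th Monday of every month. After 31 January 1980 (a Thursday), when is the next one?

January 1980 starts on a Tuesday; its first Monday is the 7th, so the 4th Monday is the 28th — 28 January 1980.
That is not after 31 January 1980, so look at February 1980.
February 1980 starts on a Friday; its first Monday is the 4th, so the 4th Monday is the 25th — 25 February 1980.

25 February 1980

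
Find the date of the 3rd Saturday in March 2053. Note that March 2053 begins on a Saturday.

March 2053 begins on a Saturday, so the first Saturday is March 1.
The 3rd Saturday is 2 weeks later: 1 + 14 = 15.

2053-03-15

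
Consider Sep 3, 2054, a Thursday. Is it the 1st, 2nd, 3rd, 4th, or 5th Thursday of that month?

1st

Day 3 falls in week ⌈3/7⌉ of the month.
Days 1–7 hold the 1st Thursday, 8–14 the 2nd, 15–21 the 3rd, 22–28 the 4th, 29–31 the 5th.
3 is in the range for the 1st.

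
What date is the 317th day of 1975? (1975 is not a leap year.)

January has 31 days (317 − 31 = 286 remain).
February has 28 days (286 − 28 = 258 remain).
March has 31 days (258 − 31 = 227 remain).
April has 30 days (227 − 30 = 197 remain).
May has 31 days (197 − 31 = 166 remain).
June has 30 days (166 − 30 = 136 remain).
July has 31 days (136 − 31 = 105 remain).
August has 31 days (105 − 31 = 74 remain).
September has 30 days (74 − 30 = 44 remain).
October has 31 days (44 − 31 = 13 remain).
13 into November → November 13.

13 November 1975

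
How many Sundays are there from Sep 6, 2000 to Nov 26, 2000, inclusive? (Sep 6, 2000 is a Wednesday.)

12

Sep 6, 2000 is a Wednesday; the first Sunday on or after it is Sep 10, 2000 (4 days later).
From Sep 10, 2000 to Nov 26, 2000: 20 + 31 + 26 = 77 days (rest of Sep, Oct, Nov).
77 ÷ 7 = 11 full weeks with remainder 0, so 11 more Sundays after the first → 12.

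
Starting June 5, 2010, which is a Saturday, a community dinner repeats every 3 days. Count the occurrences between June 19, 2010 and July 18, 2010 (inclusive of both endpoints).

10

Occurrences land 3·i days after June 5, 2010 for i = 0, 1, 2, …
June 19, 2010 is 14 days after the start; 14 ÷ 3 = 4 remainder 2; since the remainder is 2, round up to i = 5. First occurrence in the window: #6 on June 20, 2010 (5×3 = 15 days in).
July 18, 2010 is 43 days after the start; 43 ÷ 3 = 14 remainder 1. Last occurrence in the window: #15 on July 17, 2010.
Occurrences #6 through #15: 10 in total.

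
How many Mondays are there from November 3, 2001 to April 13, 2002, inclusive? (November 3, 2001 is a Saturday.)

November 3, 2001 is a Saturday; the first Monday on or after it is November 5, 2001 (2 days later).
From November 5, 2001 to April 13, 2002: 25 + 31 + 31 + 28 + 31 + 13 = 159 days (rest of November, December, January, February, March, April).
159 ÷ 7 = 22 full weeks with remainder 5, so 22 more Mondays after the first → 23.

23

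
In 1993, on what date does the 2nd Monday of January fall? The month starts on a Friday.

January 1993 begins on a Friday, so the first Monday is January 4 (3 days later).
The 2nd Monday is 1 weeks later: 4 + 7 = 11.

January 11, 1993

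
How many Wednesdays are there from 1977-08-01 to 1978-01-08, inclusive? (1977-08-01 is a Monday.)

1977-08-01 is a Monday; the first Wednesday on or after it is 1977-08-03 (2 days later).
From 1977-08-03 to 1978-01-08: 28 + 30 + 31 + 30 + 31 + 8 = 158 days (rest of August, September, October, November, December, January).
158 ÷ 7 = 22 full weeks with remainder 4, so 22 more Wednesdays after the first → 23.

23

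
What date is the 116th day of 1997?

Jan has 31 days (116 − 31 = 85 remain).
Feb has 28 days (85 − 28 = 57 remain).
Mar has 31 days (57 − 31 = 26 remain).
26 into Apr → Apr 26.

Apr 26, 1997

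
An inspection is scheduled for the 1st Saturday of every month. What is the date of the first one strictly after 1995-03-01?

1995-03-04

March 1995 starts on a Wednesday, so its 1st Saturday is 1995-03-04 (3 days in).
1995-03-04 is after 1995-03-01, so that is the next one.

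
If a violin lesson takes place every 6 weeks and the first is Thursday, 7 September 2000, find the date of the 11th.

The 11th occurrence is 10 intervals after the first: 10 × 42 = 420 days after 7 September 2000.
September has 30 days — 23 days to the end of September leaves 397.
October has 31 days (366 left).
November has 30 days (336 left).
December has 31 days (305 left).
January has 31 days (274 left).
February has 28 days (246 left).
March has 31 days (215 left).
April has 30 days (185 left).
May has 31 days (154 left).
June has 30 days (124 left).
July has 31 days (93 left).
August has 31 days (62 left).
September has 30 days (32 left).
October has 31 days (1 left).
1 day into November → 1 November 2001.

1 November 2001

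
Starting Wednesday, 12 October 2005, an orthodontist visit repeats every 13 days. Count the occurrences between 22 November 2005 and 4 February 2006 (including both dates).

Occurrences land 13·i days after 12 October 2005 for i = 0, 1, 2, …
22 November 2005 is 41 days after the start; 41 ÷ 13 = 3 remainder 2; since the remainder is 2, round up to i = 4. First occurrence in the window: #5 on 3 December 2005 (4×13 = 52 days in).
4 February 2006 is 115 days after the start; 115 ÷ 13 = 8 remainder 11. Last occurrence in the window: #9 on 24 January 2006.
Occurrences #5 through #9: 5 in total.

5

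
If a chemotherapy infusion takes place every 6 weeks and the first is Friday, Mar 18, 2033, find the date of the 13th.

The 13th occurrence is 12 intervals after the first: 12 × 42 = 504 days after Mar 18, 2033.
Mar has 31 days — 13 days to the end of Mar leaves 491.
From end of Mar to end of 2033 is 275 days (216 left).
Jan has 31 days (185 left).
Feb has 28 days (157 left).
Mar has 31 days (126 left).
Apr has 30 days (96 left).
May has 31 days (65 left).
Jun has 30 days (35 left).
Jul has 31 days (4 left).
4 days into Aug → Aug 4, 2034.

Aug 4, 2034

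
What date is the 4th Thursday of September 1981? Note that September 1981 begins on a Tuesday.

1981-09-24

September 1981 begins on a Tuesday, so the first Thursday is September 3 (2 days later).
The 4th Thursday is 3 weeks later: 3 + 21 = 24.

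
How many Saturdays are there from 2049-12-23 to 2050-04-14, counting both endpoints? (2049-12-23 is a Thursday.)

16

2049-12-23 is a Thursday; the first Saturday on or after it is 2049-12-25 (2 days later).
From 2049-12-25 to 2050-04-14: 6 + 31 + 28 + 31 + 14 = 110 days (rest of December, January, February, March, April).
110 ÷ 7 = 15 full weeks with remainder 5, so 15 more Saturdays after the first → 16.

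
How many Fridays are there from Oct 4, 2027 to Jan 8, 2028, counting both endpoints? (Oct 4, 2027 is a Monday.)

Oct 4, 2027 is a Monday; the first Friday on or after it is Oct 8, 2027 (4 days later).
From Oct 8, 2027 to Jan 8, 2028: 23 + 30 + 31 + 8 = 92 days (rest of Oct, Nov, Dec, Jan).
92 ÷ 7 = 13 full weeks with remainder 1, so 13 more Fridays after the first → 14.

14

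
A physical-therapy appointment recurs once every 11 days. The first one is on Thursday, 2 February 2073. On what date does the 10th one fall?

12 May 2073

The 10th occurrence is 9 intervals after the first: 9 × 11 = 99 days after 2 February 2073.
February has 28 days — 26 days to the end of February leaves 73.
March has 31 days (42 left).
April has 30 days (12 left).
12 days into May → 12 May 2073.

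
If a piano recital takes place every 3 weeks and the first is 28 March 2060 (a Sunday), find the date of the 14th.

26 December 2060

The 14th occurrence is 13 intervals after the first: 13 × 21 = 273 days after 28 March 2060.
March has 31 days — 3 days to the end of March leaves 270.
April has 30 days (240 left).
May has 31 days (209 left).
June has 30 days (179 left).
July has 31 days (148 left).
August has 31 days (117 left).
September has 30 days (87 left).
October has 31 days (56 left).
November has 30 days (26 left).
26 days into December → 26 December 2060.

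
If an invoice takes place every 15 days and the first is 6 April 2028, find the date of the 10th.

19 August 2028

The 10th occurrence is 9 intervals after the first: 9 × 15 = 135 days after 6 April 2028.
April has 30 days — 24 days to the end of April leaves 111.
May has 31 days (80 left).
June has 30 days (50 left).
July has 31 days (19 left).
19 days into August → 19 August 2028.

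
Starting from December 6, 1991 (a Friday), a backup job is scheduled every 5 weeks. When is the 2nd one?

The 2nd occurrence is 1 interval after the first: 1 × 35 = 35 days after December 6, 1991.
December has 31 days — 25 days to the end of December leaves 10.
10 days into January → January 10, 1992.

January 10, 1992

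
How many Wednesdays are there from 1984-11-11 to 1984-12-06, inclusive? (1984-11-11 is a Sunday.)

1984-11-11 is a Sunday; the first Wednesday on or after it is 1984-11-14 (3 days later).
From 1984-11-14 to 1984-12-06: 16 + 6 = 22 days (rest of November, December).
22 ÷ 7 = 3 full weeks with remainder 1, so 3 more Wednesdays after the first → 4.

4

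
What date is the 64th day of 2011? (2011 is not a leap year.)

5 March 2011

January has 31 days (64 − 31 = 33 remain).
February has 28 days (33 − 28 = 5 remain).
5 into March → March 5.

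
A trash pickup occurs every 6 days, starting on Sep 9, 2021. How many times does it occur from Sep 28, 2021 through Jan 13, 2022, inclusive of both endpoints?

18

Occurrences land 6·i days after Sep 9, 2021 for i = 0, 1, 2, …
Sep 28, 2021 is 19 days after the start; 19 ÷ 6 = 3 remainder 1; since the remainder is 1, round up to i = 4. First occurrence in the window: #5 on Oct 3, 2021 (4×6 = 24 days in).
Jan 13, 2022 is 126 days after the start; 126 ÷ 6 = 21 remainder 0. Last occurrence in the window: #22 on Jan 13, 2022.
Occurrences #5 through #22: 18 in total.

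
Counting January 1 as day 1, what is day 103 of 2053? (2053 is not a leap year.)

Apr 13, 2053

Jan has 31 days (103 − 31 = 72 remain).
Feb has 28 days (72 − 28 = 44 remain).
Mar has 31 days (44 − 31 = 13 remain).
13 into Apr → Apr 13.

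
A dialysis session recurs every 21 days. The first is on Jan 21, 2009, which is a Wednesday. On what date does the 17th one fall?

Dec 23, 2009

The 17th occurrence is 16 intervals after the first: 16 × 21 = 336 days after Jan 21, 2009.
Jan has 31 days — 10 days to the end of Jan leaves 326.
Feb has 28 days (298 left).
Mar has 31 days (267 left).
Apr has 30 days (237 left).
May has 31 days (206 left).
Jun has 30 days (176 left).
Jul has 31 days (145 left).
Aug has 31 days (114 left).
Sep has 30 days (84 left).
Oct has 31 days (53 left).
Nov has 30 days (23 left).
23 days into Dec → Dec 23, 2009.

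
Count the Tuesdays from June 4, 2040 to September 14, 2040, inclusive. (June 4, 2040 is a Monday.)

15

June 4, 2040 is a Monday; the first Tuesday on or after it is June 5, 2040 (1 day later).
From June 5, 2040 to September 14, 2040: 25 + 31 + 31 + 14 = 101 days (rest of June, July, August, September).
101 ÷ 7 = 14 full weeks with remainder 3, so 14 more Tuesdays after the first → 15.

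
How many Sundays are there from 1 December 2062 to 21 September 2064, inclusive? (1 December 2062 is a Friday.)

1 December 2062 is a Friday; the first Sunday on or after it is 3 December 2062 (2 days later).
From 3 December 2062 to 21 September 2064: 28 + 365 + 265 = 658 days (rest of 2062, 2063, to 21 September 2064 in 2064).
658 ÷ 7 = 94 full weeks with remainder 0, so 94 more Sundays after the first → 95.

95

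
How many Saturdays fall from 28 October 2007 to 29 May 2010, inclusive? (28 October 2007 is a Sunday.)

28 October 2007 is a Sunday; the first Saturday on or after it is 3 November 2007 (6 days later).
From 3 November 2007 to 29 May 2010: 58 + 366 + 365 + 149 = 938 days (rest of 2007, 2008, 2009, to 29 May 2010 in 2010).
938 ÷ 7 = 134 full weeks with remainder 0, so 134 more Saturdays after the first → 135.

135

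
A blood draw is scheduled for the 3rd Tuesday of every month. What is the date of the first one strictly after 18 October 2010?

October 2010 starts on a Friday; its first Tuesday is the 5th, so the 3rd Tuesday is the 19th — 19 October 2010.
19 October 2010 is after 18 October 2010, so that is the next one.

19 October 2010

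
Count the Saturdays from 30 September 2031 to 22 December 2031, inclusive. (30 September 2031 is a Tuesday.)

12

30 September 2031 is a Tuesday; the first Saturday on or after it is 4 October 2031 (4 days later).
From 4 October 2031 to 22 December 2031: 27 + 30 + 22 = 79 days (rest of October, November, December).
79 ÷ 7 = 11 full weeks with remainder 2, so 11 more Saturdays after the first → 12.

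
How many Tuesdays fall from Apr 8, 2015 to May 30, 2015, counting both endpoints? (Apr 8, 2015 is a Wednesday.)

7

Apr 8, 2015 is a Wednesday; the first Tuesday on or after it is Apr 14, 2015 (6 days later).
From Apr 14, 2015 to May 30, 2015: 16 + 30 = 46 days (rest of Apr, May).
46 ÷ 7 = 6 full weeks with remainder 4, so 6 more Tuesdays after the first → 7.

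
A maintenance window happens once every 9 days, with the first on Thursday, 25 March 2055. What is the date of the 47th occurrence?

12 May 2056

The 47th occurrence is 46 intervals after the first: 46 × 9 = 414 days after 25 March 2055.
March has 31 days — 6 days to the end of March leaves 408.
From end of March to end of 2055 is 275 days (133 left).
January has 31 days (102 left).
February has 29 days (73 left).
March has 31 days (42 left).
April has 30 days (12 left).
12 days into May → 12 May 2056.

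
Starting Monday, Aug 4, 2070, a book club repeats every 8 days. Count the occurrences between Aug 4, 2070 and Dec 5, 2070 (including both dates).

Occurrences land 8·i days after Aug 4, 2070 for i = 0, 1, 2, …
The window opens on the start date, so the first occurrence inside is #1 on Aug 4, 2070.
Dec 5, 2070 is 123 days after the start; 123 ÷ 8 = 15 remainder 3. Last occurrence in the window: #16 on Dec 2, 2070.
Occurrences #1 through #16: 16 in total.

16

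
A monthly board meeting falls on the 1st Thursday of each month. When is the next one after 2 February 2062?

2 March 2062

February 2062 starts on a Wednesday, so its 1st Thursday is 2 February 2062 (1 day in).
That is not after 2 February 2062, so look at March 2062.
March 2062 starts on a Wednesday, so its 1st Thursday is 2 March 2062 (1 day in).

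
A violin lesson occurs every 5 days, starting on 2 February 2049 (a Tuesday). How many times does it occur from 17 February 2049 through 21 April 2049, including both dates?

Occurrences land 5·i days after 2 February 2049 for i = 0, 1, 2, …
17 February 2049 is 15 days after the start; 15 ÷ 5 = 3 remainder 0. First occurrence in the window: #4 on 17 February 2049 (3×5 = 15 days in).
21 April 2049 is 78 days after the start; 78 ÷ 5 = 15 remainder 3. Last occurrence in the window: #16 on 18 April 2049.
Occurrences #4 through #16: 13 in total.

13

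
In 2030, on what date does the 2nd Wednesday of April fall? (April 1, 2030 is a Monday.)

April 2030 begins on a Monday, so the first Wednesday is April 3 (2 days later).
The 2nd Wednesday is 1 weeks later: 3 + 7 = 10.

2030-04-10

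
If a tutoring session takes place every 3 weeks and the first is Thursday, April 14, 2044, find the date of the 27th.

The 27th occurrence is 26 intervals after the first: 26 × 21 = 546 days after April 14, 2044.
April has 30 days — 16 days to the end of April leaves 530.
From end of April to end of 2044 is 245 days (285 left).
January has 31 days (254 left).
February has 28 days (226 left).
March has 31 days (195 left).
April has 30 days (165 left).
May has 31 days (134 left).
June has 30 days (104 left).
July has 31 days (73 left).
August has 31 days (42 left).
September has 30 days (12 left).
12 days into October → October 12, 2045.

October 12, 2045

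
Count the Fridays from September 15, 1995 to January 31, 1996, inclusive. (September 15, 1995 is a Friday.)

September 15, 1995 is a Friday; the first Friday on or after it is September 15, 1995.
From September 15, 1995 to January 31, 1996: 15 + 31 + 30 + 31 + 31 = 138 days (rest of September, October, November, December, January).
138 ÷ 7 = 19 full weeks with remainder 5, so 19 more Fridays after the first → 20.

20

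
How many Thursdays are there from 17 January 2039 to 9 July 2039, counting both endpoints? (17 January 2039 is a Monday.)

17 January 2039 is a Monday; the first Thursday on or after it is 20 January 2039 (3 days later).
From 20 January 2039 to 9 July 2039: 11 + 28 + 31 + 30 + 31 + 30 + 9 = 170 days (rest of January, February, March, April, May, June, July).
170 ÷ 7 = 24 full weeks with remainder 2, so 24 more Thursdays after the first → 25.

25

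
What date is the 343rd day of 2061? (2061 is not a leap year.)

December 9, 2061

January has 31 days (343 − 31 = 312 remain).
February has 28 days (312 − 28 = 284 remain).
March has 31 days (284 − 31 = 253 remain).
April has 30 days (253 − 30 = 223 remain).
May has 31 days (223 − 31 = 192 remain).
June has 30 days (192 − 30 = 162 remain).
July has 31 days (162 − 31 = 131 remain).
August has 31 days (131 − 31 = 100 remain).
September has 30 days (100 − 30 = 70 remain).
October has 31 days (70 − 31 = 39 remain).
November has 30 days (39 − 30 = 9 remain).
9 into December → December 9.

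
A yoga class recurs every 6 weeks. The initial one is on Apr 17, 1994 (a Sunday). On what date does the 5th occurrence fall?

Oct 2, 1994

The 5th occurrence is 4 intervals after the first: 4 × 42 = 168 days after Apr 17, 1994.
Apr has 30 days — 13 days to the end of Apr leaves 155.
May has 31 days (124 left).
Jun has 30 days (94 left).
Jul has 31 days (63 left).
Aug has 31 days (32 left).
Sep has 30 days (2 left).
2 days into Oct → Oct 2, 1994.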